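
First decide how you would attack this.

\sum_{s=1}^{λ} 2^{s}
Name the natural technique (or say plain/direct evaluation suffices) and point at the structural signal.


Technique: the geometric series formula — the ratio of consecutive terms is the constant 2, independent of the index — a geometric sum.


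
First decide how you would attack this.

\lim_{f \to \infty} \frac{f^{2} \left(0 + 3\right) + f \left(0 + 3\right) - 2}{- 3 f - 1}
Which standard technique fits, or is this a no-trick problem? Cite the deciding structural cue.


Best approach: dominant-term comparison — divide by the highest power of f present: lower-order terms vanish and the dominant ratio remains. Differentiating the expression as a single quotient would eventually settle it as well; matching dominant growth settles it immediately.


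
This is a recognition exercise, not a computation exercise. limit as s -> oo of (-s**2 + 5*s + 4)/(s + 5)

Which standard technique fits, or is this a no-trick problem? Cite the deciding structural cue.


Verdict: dominant-term comparison — growth-rate triage: the leading powers of s decide the limit, everything else is noise. As a single quotient, the ∞/∞ shape would yield to repeated differentiation as well — the growth comparison gets there in one look.


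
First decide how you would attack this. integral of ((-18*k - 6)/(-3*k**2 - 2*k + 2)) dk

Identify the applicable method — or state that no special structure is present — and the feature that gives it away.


Best approach: u-substitution — the only nontrivial dependence routes through -3*k**2 - 2*k + 2, whose derivative supplies the leftover factor up to a constant multiple — u = -3*k**2 - 2*k + 2 flattens it.


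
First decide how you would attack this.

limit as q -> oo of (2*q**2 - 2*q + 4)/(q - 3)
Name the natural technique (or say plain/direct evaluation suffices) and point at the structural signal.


Verdict: dominant-term comparison — divide by the highest power of q present: lower-order terms vanish and the dominant ratio remains. As a single quotient, the ∞/∞ shape would yield to repeated differentiation as well — the growth comparison gets there in one look.


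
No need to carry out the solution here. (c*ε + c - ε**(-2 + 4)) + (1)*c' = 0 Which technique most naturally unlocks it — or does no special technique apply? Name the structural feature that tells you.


Best approach: a linear integrating factor — the unknown enters only to the first power against a nonzero forcing term — the integrating-factor template applies directly.


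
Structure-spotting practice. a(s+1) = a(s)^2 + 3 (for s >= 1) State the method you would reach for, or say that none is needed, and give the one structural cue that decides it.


Verdict: no special technique — the unknown sequence enters the update nonlinearly, so no linear method fits the recurrence as written — direct iteration remains.


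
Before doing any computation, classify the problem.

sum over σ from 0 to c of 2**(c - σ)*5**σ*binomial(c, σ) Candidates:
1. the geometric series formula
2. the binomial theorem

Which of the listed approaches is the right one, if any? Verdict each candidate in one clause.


Technique: the binomial theorem — the binomial coefficients weight matched powers of 5 and 2, which is exactly the expansion of a binomial power.
- the geometric series formula — no single multiplier carries one term to the next throughout the sum.
- the binomial theorem: applicable, and directly so.


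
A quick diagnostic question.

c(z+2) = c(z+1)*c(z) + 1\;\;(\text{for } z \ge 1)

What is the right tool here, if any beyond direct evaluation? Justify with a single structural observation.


Verdict: no special technique — the recurrence is nonlinear in the sequence values; study it directly, no linear machinery applies.


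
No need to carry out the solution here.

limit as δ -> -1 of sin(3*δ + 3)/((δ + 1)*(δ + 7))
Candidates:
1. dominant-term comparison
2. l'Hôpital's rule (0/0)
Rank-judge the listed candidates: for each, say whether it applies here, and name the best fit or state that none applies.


Diagnosis: l'Hôpital's rule (0/0) — both numerator and denominator vanish at -1: the genuine 0/0 indeterminate that l'Hôpital exists for. The standard small-argument limits would also carry it; the rule is the systematic route.
- dominant-term comparison — this is not a rational comparison of growth rates at infinity.
- l'Hôpital's rule (0/0) — applies; the problem has the shape this method handles.


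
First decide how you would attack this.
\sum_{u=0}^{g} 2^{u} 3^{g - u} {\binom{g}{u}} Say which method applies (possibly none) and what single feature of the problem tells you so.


Method: the binomial theorem — the summand is term u of a binomial expansion in 2 and 3; the whole sum is a single power.


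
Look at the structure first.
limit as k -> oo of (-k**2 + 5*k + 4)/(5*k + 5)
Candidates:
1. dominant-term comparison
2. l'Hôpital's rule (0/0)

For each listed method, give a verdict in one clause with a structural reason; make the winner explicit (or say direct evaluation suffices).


Best approach: dominant-term comparison — at large k only the top-degree terms survive; compare the leading terms and the limit falls out.
- dominant-term comparison — yes — fits the structure here.
- l'Hôpital's rule (0/0): no 0/0 form appears: written as one quotient, top and bottom both grow without bound, and the ratio is decided by their leading terms.


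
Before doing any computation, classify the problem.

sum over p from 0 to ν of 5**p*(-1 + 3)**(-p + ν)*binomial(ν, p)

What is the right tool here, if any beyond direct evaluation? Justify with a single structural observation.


Technique: the binomial theorem — the summand is term p of a binomial expansion in 5 and (-1 + 3); the whole sum is a single power.


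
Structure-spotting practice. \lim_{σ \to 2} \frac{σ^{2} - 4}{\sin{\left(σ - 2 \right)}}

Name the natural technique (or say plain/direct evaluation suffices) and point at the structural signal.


Diagnosis: l'Hôpital's rule (0/0) — the 0/0 form at 2 is the signature situation for l'Hôpital's rule. The standard small-argument limits would also carry it; the rule is the systematic route.


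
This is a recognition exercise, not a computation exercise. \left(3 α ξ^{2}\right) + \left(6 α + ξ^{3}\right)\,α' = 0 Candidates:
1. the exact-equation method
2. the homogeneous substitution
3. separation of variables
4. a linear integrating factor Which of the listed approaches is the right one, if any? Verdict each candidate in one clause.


Technique: the exact-equation method — the compatibility test passes: the α-derivative of 3 α ξ^{2} matches the ξ-derivative of 6 α + ξ^{3}, so integrate a potential.
- the exact-equation method: yes, a natural case for it.
- the homogeneous substitution: solved for the derivative, the right side changes under joint scaling of the two variables.
- separation of variables — the two dependences do not factor apart.
- a linear integrating factor — a nonlinear term in the unknown puts this outside the integrating-factor template.


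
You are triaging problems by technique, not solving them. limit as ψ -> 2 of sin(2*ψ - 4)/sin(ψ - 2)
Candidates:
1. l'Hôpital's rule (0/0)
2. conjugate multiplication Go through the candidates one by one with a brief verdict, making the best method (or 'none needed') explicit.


Verdict: l'Hôpital's rule (0/0) — plug in 2: top and bottom both hit zero, so differentiate each and retry. Known elementary limits would finish this too — the rule just bypasses the case analysis.
- l'Hôpital's rule (0/0): yes, a natural case for it.
- conjugate multiplication: multiplying by a conjugate would not remove any indeterminacy here.


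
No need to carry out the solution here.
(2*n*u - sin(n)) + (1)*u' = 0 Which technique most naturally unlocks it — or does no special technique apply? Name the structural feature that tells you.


Best approach: a linear integrating factor — arrange it as u' + 2*n·u = (the forcing term) and the integrating factor does the rest.


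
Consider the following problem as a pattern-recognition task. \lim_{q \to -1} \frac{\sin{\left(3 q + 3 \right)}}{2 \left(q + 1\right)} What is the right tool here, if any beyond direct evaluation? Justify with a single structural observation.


Method: l'Hôpital's rule (0/0) — the 0/0 form at -1 is the signature situation for l'Hôpital's rule. One could equally expand both pieces locally and compare leading terms; the rule does that in one stroke.


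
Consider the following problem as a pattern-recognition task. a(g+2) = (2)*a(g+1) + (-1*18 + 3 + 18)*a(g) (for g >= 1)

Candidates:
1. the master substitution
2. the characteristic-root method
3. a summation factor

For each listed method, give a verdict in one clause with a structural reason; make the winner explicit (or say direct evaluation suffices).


Best approach: the characteristic-root method — every coefficient is a fixed number and the forcing is zero — substitute r^g and read off the root equation.
- the master substitution: there is no divide-the-index recursive argument.
- the characteristic-root method: a fit — the right tool for this form.
- a summation factor — a summation factor telescopes one-step recursions; this one carries higher-order memory.


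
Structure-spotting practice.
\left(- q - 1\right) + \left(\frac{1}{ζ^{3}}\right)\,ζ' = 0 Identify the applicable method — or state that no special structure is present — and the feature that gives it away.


Technique: separation of variables — one side of the product carries the independent variable, the other the unknown — the textbook separation shape. One could also solve this as an exact equation; with each coefficient in its own variable, separating is the same work with fewer steps.


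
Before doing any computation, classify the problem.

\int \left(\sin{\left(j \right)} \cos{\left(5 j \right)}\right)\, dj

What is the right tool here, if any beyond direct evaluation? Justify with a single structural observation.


Verdict: a trigonometric identity — \sin{\left(j \right)} \cos{\left(5 j \right)} mixes two frequencies; the product-to-sum identity splits it into single-frequency sinusoids.


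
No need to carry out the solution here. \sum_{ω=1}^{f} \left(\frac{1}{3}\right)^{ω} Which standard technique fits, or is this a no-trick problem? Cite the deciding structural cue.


Method: the geometric series formula — each term is \frac{1}{3} times the previous one, so the geometric-series formula applies directly.


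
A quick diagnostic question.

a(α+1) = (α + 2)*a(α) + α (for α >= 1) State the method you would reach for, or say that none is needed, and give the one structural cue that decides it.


Technique: a summation factor — because the multiplier α + 2 is index-dependent, divide through by its running product and sum the resulting differences.


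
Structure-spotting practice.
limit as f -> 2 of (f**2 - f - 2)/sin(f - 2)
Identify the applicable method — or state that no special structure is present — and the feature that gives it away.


Verdict: l'Hôpital's rule (0/0) — substituting 2 gives 0 over 0; differentiate top and bottom once and re-evaluate. The standard small-argument limits would also carry it; the rule is the systematic route.


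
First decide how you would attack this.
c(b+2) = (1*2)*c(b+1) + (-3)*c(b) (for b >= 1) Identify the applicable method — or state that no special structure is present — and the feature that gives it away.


Diagnosis: the characteristic-root method — this is the constant-coefficient homogeneous case — the whole solution in b reduces to a polynomial's roots.


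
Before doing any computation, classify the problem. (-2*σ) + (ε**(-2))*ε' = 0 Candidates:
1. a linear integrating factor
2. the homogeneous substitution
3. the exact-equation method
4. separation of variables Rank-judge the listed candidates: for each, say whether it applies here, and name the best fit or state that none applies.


Diagnosis: separation of variables — one side of the product carries the independent variable, the other the unknown — the textbook separation shape.
- a linear integrating factor — the unknown enters nonlinearly (through a power, a denominator, or a transcendental function), which the linear integrating-factor recipe cannot absorb as-is — any repair would come from a preliminary substitution, not the factor.
- the homogeneous substitution — the ratio substitution does not collapse this equation.
- the exact-equation method: any potential here is of the trivial single-variable kind; the exact method earns its name only with genuine cross terms.
- separation of variables: applies; the problem has the shape this method handles.


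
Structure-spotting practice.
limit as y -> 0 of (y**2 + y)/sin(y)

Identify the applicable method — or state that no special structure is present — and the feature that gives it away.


Technique: l'Hôpital's rule (0/0) — numerator and denominator both vanish at 0 — a genuine 0/0 form, which is exactly when l'Hôpital applies. One could equally expand both pieces locally and compare leading terms; the rule does that in one stroke.


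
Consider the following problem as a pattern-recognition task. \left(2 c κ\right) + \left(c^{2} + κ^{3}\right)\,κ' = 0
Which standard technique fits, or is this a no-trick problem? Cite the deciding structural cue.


Best approach: the exact-equation method — d/dκ of 2 c κ equals d/dc of c^{2} + κ^{3}: the form is a total differential of one potential — integrate it exactly.


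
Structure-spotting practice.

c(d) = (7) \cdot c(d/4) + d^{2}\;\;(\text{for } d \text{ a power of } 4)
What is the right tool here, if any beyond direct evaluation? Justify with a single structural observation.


Diagnosis: the master substitution — treat m = log base 4 of d as the new clock: one recursion step advances m by one while d scales by 4.


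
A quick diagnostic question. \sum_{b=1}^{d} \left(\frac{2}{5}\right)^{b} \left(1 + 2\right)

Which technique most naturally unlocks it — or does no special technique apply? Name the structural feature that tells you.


Diagnosis: the geometric series formula — each term is \frac{2}{5} times the previous one, so the geometric-series formula applies directly.


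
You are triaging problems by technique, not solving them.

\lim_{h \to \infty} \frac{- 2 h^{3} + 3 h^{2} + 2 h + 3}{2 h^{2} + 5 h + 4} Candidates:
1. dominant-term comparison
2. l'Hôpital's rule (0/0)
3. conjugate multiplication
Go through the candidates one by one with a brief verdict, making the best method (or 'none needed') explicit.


Best approach: dominant-term comparison — as h grows, only the highest-degree terms matter — compare leading terms and read the limit off.
- dominant-term comparison: applicable, and directly so.
- l'Hôpital's rule (0/0): no 0/0 form appears: written as one quotient, top and bottom both grow without bound, and the ratio is decided by their leading terms.
- conjugate multiplication: multiplying by a conjugate would not remove any indeterminacy here.


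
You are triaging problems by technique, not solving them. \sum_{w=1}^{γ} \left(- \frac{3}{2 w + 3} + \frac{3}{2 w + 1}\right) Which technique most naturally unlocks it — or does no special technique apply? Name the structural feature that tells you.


Verdict: telescoping — the generic term is a one-step difference of \frac{3}{2 w + 1}, so partial sums shortcut to endpoint evaluation.


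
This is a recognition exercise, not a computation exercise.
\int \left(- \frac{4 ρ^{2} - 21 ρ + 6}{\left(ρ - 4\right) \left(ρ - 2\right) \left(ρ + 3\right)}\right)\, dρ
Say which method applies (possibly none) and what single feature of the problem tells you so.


Diagnosis: partial fractions — a proper rational integrand whose denominator splits into simpler factors — decompose into partial fractions first.


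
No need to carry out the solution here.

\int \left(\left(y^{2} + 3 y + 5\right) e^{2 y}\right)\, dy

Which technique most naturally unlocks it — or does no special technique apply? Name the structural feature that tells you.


Diagnosis: integration by parts — a polynomial factor y^{2} + 3 y + 5 multiplies e^{2 y}; differentiating y^{2} + 3 y + 5 lowers its degree while e^{2 y} integrates cleanly, so parts wins.


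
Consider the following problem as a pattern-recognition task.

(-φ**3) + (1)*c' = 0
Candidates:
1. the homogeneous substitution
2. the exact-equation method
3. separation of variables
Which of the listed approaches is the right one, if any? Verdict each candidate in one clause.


Verdict: no special technique — solved for the derivative, c never appears on the right — this is a direct integration in φ, not a differential-equations problem at heart.
- the homogeneous substitution: the slope is not a function of the ratio of the variables alone.
- the exact-equation method — the unknown never enters the equation — exactness holds emptily, with nothing for the method to add.
- separation of variables — any separation here is vacuous (nothing depends on the unknown); direct integration is the honest label.


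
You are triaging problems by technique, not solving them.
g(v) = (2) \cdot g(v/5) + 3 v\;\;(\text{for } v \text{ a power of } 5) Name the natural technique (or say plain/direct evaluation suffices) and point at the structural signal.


Diagnosis: the master substitution — treat m = log base 5 of v as the new clock: one recursion step advances m by one while v scales by 5.


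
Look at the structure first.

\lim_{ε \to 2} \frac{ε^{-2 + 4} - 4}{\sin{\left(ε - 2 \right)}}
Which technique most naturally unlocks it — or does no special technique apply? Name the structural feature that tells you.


Method: l'Hôpital's rule (0/0) — the 0/0 form at 2 is the signature situation for l'Hôpital's rule. A local series expansion at the point resolves it as well; the rule is the packaged version of that step.


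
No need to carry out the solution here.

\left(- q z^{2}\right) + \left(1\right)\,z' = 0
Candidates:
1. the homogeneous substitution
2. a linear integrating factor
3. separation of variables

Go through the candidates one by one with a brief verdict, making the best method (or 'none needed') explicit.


Technique: separation of variables — solved for the derivative, the right side factors as q times z^{2} — all q-dependence separates from all z-dependence.
- the homogeneous substitution: the ratio of the variables does not determine the slope.
- a linear integrating factor — the unknown enters nonlinearly (through a power, a denominator, or a transcendental function), which the linear integrating-factor recipe cannot absorb as-is — any repair would come from a preliminary substitution, not the factor.
- separation of variables — applicable, and directly so.


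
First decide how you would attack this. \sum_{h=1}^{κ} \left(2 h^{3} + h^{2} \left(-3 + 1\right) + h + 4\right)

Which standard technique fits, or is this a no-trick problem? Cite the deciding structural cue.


Best approach: no special technique — recognize the absence of structure: constant-multiple powers of h summed plainly, no special method required.


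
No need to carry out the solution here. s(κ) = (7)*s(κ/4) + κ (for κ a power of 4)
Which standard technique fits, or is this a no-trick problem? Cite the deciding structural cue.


Verdict: the master substitution — divide-the-index recursion (κ/4 inside the call) straightens out once the index is rewritten as 4^m.


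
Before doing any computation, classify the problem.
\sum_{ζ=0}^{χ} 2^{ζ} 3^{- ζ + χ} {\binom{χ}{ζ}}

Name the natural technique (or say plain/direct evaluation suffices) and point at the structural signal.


Technique: the binomial theorem — binomial coefficients against complementary powers of 2 and 3: recognize the binomial expansion and resum.


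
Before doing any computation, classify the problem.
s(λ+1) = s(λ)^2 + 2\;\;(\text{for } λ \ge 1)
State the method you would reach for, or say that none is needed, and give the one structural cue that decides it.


Method: no special technique — no ansatz, no master substitution, no summation factor survives the nonlinearity here.


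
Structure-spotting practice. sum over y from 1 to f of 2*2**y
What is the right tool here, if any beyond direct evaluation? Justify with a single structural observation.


Technique: the geometric series formula — the ratio of consecutive terms is the constant 2, independent of the index — a geometric sum.


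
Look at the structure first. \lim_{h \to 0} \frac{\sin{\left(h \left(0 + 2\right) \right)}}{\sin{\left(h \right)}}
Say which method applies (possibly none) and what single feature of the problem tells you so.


Verdict: l'Hôpital's rule (0/0) — substituting 0 gives 0 over 0; differentiate top and bottom once and re-evaluate. Known elementary limits would finish this too — the rule just bypasses the case analysis.


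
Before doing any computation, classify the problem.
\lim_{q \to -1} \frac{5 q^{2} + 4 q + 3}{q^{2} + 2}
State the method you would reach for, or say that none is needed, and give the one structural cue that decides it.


Diagnosis: no special technique — no vanishing denominator and no indeterminate clash at the point — evaluation is immediate.


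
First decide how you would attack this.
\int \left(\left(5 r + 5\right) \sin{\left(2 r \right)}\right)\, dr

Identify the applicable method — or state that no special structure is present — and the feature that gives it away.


Method: integration by parts — differentiate 5 r + 5, integrate \sin{\left(2 r \right)}: each pass lowers the polynomial degree, so parts terminates.


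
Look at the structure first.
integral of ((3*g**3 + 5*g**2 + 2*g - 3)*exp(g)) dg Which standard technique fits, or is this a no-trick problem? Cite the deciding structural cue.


Verdict: integration by parts — a polynomial factor 3*g**3 + 5*g**2 + 2*g - 3 multiplies exp(g); differentiating 3*g**3 + 5*g**2 + 2*g - 3 lowers its degree while exp(g) integrates cleanly, so parts wins.


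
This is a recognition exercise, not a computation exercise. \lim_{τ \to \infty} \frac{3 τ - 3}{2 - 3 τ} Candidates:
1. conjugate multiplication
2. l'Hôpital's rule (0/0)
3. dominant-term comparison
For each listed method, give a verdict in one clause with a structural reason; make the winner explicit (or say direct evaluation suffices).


Technique: dominant-term comparison — as τ grows, only the highest-degree terms matter — compare leading terms and read the limit off.
- conjugate multiplication — multiplying by a conjugate would not remove any indeterminacy here.
- l'Hôpital's rule (0/0) — no 0/0 form appears: written as one quotient, top and bottom both grow without bound, and the ratio is decided by their leading terms.
- dominant-term comparison: yes, a natural case for it.


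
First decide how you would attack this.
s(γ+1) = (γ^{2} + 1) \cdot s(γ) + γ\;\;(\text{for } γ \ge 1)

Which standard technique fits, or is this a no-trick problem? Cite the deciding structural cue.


Verdict: a summation factor — first-order, linear, moving coefficient γ^{2} + 1: the discrete analogue of an integrating factor handles it.


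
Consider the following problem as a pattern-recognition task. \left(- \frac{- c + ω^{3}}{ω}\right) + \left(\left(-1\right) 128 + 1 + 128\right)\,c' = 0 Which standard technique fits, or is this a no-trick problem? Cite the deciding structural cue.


Verdict: a linear integrating factor — the unknown enters only to the first power against a nonzero forcing term — the integrating-factor template applies directly.


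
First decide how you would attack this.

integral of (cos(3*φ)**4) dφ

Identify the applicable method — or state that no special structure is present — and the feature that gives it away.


Technique: a trigonometric identity — apply power reduction to cos(3*φ)**4; each application halves the trigonometric degree.


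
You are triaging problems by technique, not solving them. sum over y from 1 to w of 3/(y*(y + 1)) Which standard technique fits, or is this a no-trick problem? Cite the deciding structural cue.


Method: telescoping — integer-spaced poles in 3/(y*(y + 1)) are the telescoping signature in disguise.


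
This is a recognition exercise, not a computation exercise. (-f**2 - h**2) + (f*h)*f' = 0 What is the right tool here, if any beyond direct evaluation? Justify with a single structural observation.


Method: the homogeneous substitution — scaling h and f together leaves the slope fixed — it depends only on f/h, so substitute the ratio. Rearranged, this also fits the Bernoulli template directly; the homogeneous substitution reads the structure without the rearrangement.


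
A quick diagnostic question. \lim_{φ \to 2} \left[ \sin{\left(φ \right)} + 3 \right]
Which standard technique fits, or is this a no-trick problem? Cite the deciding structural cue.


Verdict: no special technique — the function is continuous at 2; evaluation is itself the limit, no machinery required.


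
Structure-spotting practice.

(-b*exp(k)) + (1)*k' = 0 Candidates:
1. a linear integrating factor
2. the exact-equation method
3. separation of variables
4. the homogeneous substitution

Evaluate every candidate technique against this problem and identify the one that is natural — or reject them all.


Diagnosis: separation of variables — the slope splits multiplicatively: b carrying all b-dependence times exp(k) carrying all k-dependence — separate and integrate.
- a linear integrating factor: a nonlinear term in the unknown puts this outside the integrating-factor template.
- the exact-equation method: the mixed-partials test fails on this split — it is not an exact differential as presented.
- separation of variables — applicable, and directly so.
- the homogeneous substitution: the ratio of the variables does not determine the slope.


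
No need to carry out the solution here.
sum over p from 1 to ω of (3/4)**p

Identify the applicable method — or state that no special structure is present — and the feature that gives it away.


Verdict: the geometric series formula — check a ratio of consecutive terms: it is 3/4, independent of the index, so the geometric formula closes the sum.


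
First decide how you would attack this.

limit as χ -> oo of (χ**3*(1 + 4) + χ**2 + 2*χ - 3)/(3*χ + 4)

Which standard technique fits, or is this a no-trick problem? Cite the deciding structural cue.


Verdict: dominant-term comparison — at large χ only the top-degree terms survive; compare the leading terms and the limit falls out. As a single quotient, the ∞/∞ shape would yield to repeated differentiation as well — the growth comparison gets there in one look.


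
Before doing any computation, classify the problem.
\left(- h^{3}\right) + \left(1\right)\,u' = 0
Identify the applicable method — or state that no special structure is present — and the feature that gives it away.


Technique: no special technique — solved for the derivative, no u appears — this is antidifferentiation in h wearing ODE clothing.


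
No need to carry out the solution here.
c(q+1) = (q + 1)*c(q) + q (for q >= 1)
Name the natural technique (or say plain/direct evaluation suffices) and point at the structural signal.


Verdict: a summation factor — because the multiplier q + 1 is index-dependent, divide through by its running product and sum the resulting differences.


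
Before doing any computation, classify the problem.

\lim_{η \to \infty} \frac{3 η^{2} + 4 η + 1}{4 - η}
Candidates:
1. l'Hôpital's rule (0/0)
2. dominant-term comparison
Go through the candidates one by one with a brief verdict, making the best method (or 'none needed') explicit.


Verdict: dominant-term comparison — at large η only the top-degree terms survive; compare the leading terms and the limit falls out.
- l'Hôpital's rule (0/0): no 0/0 form appears: written as one quotient, top and bottom both grow without bound, and the ratio is decided by their leading terms.
- dominant-term comparison — applicable, and directly so.


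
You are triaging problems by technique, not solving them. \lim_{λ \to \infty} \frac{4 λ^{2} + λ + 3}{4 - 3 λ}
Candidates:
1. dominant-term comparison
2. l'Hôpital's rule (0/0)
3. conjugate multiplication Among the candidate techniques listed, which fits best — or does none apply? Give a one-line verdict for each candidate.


Best approach: dominant-term comparison — growth-rate triage: the leading powers of λ decide the limit, everything else is noise.
- dominant-term comparison — yes, a natural case for it.
- l'Hôpital's rule (0/0) — viewed as a single quotient this runs to ∞/∞, not the 0/0 clash this candidate addresses; an at-infinity variant of the rule would resolve it, but comparing leading growth reads the answer without differentiating.
- conjugate multiplication — no difference of divergent radicals appears, so rationalizing has nothing to cancel.


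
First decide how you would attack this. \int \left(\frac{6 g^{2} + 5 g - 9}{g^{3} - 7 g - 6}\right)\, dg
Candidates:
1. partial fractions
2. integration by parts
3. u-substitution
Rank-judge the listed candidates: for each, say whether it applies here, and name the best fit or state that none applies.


Method: partial fractions — a proper rational integrand over the factorable g^{3} - 7 g - 6: partial fractions reduce it to elementary pieces.
- partial fractions: yes — fits the structure here.
- integration by parts: there is no nonconstant-polynomial-times-kernel split with an exp, sine, cosine (degree-1 argument), or logarithm partner.
- u-substitution — no subexpression of the integrand pairs with its own derivative as a factor — individual terms may offer their own substitutions, but any change of variable covering the whole integral would have to be constructed from outside the expression.


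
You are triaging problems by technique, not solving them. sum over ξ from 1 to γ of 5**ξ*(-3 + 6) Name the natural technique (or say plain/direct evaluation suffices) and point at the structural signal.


Best approach: the geometric series formula — consecutive terms stand in a fixed index-free ratio — the geometric sum formula closes it.


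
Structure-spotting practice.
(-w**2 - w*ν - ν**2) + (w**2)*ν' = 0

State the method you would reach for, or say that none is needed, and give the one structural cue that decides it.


Method: the homogeneous substitution — the slope is degree-zero homogeneous: the ratio substitution v = ν/w collapses it.


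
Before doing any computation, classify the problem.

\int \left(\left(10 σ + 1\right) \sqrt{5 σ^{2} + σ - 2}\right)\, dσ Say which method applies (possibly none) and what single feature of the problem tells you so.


Method: u-substitution — read it as f(5 σ^{2} + σ - 2) times a constant multiple of d(5 σ^{2} + σ - 2): one substitution, u = 5 σ^{2} + σ - 2, finishes it.


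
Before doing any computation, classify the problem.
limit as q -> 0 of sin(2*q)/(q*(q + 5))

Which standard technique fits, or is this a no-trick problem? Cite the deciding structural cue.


Method: l'Hôpital's rule (0/0) — the 0/0 form at 0 is the signature situation for l'Hôpital's rule. Expanding numerator and denominator to first order gives the same value — the rule automates exactly that.


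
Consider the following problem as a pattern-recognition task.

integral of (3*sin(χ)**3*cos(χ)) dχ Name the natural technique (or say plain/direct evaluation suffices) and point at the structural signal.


Best approach: u-substitution — read it as f(sin(χ)) times a constant multiple of d(sin(χ)): one substitution, u = sin(χ), finishes it.


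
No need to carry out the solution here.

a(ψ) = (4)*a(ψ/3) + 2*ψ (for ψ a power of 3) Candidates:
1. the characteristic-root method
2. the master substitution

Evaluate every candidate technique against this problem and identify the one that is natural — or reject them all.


Diagnosis: the master substitution — a divide-and-conquer shape: argument ψ/3, so change variables with ψ = 3^m and solve the linear version.
- the characteristic-root method — a divided-index call is not the fixed-shift linear shape that characteristic roots solve.
- the master substitution — yes — fits the structure here.


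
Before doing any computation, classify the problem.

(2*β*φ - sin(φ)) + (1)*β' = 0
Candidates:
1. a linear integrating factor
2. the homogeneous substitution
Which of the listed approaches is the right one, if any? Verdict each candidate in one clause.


Method: a linear integrating factor — the unknown enters only to the first power against a nonzero forcing term — the integrating-factor template applies directly.
- a linear integrating factor: applies; the problem has the shape this method handles.
- the homogeneous substitution — the slope is not a function of the ratio of the variables alone.


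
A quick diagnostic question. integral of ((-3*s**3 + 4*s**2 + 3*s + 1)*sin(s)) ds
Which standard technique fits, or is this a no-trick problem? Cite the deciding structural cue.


Diagnosis: integration by parts — differentiate -3*s**3 + 4*s**2 + 3*s + 1, integrate sin(s): each pass lowers the polynomial degree, so parts terminates.


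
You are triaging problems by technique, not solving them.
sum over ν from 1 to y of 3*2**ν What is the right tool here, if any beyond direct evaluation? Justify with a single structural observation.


Verdict: the geometric series formula — each summand is the previous one scaled by 2; that constant multiplier is itself the geometric structure.


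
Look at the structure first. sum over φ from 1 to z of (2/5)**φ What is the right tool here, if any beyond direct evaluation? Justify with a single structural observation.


Best approach: the geometric series formula — consecutive terms stand in a fixed index-free ratio — the geometric sum formula closes it.


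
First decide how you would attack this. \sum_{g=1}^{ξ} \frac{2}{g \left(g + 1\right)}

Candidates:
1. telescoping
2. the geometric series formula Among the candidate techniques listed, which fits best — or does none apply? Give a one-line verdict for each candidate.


Best approach: telescoping — \frac{2}{g \left(g + 1\right)} hides a difference of shifted reciprocals — decompose it and the middle of the sum vanishes.
- telescoping: yes — fits the structure here.
- the geometric series formula: no single multiplier carries one term to the next throughout the sum.


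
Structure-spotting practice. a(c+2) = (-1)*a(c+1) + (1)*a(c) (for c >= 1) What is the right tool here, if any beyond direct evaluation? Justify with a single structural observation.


Technique: the characteristic-root method — every coefficient is a fixed number and the forcing is zero — substitute r^c and read off the root equation.


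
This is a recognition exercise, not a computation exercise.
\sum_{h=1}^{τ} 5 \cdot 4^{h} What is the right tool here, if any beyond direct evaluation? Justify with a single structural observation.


Diagnosis: the geometric series formula — term-over-term division gives 4 every time — index-free ratio, geometric sum formula applies.


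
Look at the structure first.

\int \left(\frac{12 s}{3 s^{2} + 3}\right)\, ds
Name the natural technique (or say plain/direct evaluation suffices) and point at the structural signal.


Verdict: u-substitution — viewed as a product, the integrand is a composition evaluated at 3 s^{2} + 3 times (a constant multiple of) that inner expression's derivative, so u = 3 s^{2} + 3 makes it elementary.


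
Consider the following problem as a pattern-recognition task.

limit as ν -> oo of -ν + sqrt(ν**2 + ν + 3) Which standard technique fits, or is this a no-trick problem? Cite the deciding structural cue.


Best approach: conjugate multiplication — divergence minus divergence hides a finite answer — expose it by pairing sqrt(ν**2 + ν + 3) - ν with its conjugate.


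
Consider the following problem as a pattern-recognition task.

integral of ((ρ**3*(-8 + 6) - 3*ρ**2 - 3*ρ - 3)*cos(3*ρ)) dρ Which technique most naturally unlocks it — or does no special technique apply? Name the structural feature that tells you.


Diagnosis: integration by parts — the integrand splits as (ρ**3*(-8 + 6) - 3*ρ**2 - 3*ρ - 3) times cos(3*ρ) — repeatedly differentiating the polynomial part kills it, which is the parts ladder.


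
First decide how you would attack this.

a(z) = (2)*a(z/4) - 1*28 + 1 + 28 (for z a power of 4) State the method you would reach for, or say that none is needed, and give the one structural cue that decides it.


Method: the master substitution — treat m = log base 4 of z as the new clock: one recursion step advances m by one while z scales by 4.


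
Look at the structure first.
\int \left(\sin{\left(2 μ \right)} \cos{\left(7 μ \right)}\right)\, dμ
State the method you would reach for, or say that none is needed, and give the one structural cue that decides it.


Best approach: a trigonometric identity — the identity turns \sin{\left(2 μ \right)} \cos{\left(7 μ \right)} into two lone cosines/sines, each trivially integrable.


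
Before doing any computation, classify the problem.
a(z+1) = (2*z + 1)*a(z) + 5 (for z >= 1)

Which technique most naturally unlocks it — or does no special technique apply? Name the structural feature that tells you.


Technique: a summation factor — one-term recursion with variable weight 2*z + 1 is solved by product normalization, not by root-finding.


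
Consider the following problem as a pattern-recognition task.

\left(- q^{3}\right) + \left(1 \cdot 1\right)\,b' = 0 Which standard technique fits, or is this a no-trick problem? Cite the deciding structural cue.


Best approach: no special technique — the slope is a pure function of q; integrate both sides and be done.


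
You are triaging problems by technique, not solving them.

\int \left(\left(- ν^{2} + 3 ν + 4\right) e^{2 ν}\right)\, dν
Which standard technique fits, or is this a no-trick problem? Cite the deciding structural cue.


Verdict: integration by parts — a polynomial - ν^{2} + 3 ν + 4 against the kernel e^{2 ν} is the signature bounded-ladder case for integration by parts.


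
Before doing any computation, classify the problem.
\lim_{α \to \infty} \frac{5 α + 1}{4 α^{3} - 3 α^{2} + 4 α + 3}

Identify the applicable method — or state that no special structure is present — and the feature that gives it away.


Method: dominant-term comparison — growth-rate triage: the leading powers of α decide the limit, everything else is noise. Differentiating the expression as a single quotient would eventually settle it as well; matching dominant growth settles it immediately.


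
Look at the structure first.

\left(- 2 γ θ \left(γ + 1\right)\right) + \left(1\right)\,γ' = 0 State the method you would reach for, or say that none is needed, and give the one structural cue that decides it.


Technique: separation of variables — all dependence on the two variables factors apart, the defining separable shape. A Bernoulli substitution applies to this equation as given; separation takes the same equation in its displayed form.


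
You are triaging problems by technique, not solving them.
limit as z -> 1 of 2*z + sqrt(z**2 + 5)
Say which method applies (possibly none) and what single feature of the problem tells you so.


Verdict: no special technique — the expression is continuous at 1 — substitute and evaluate; no indeterminate form appears.
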